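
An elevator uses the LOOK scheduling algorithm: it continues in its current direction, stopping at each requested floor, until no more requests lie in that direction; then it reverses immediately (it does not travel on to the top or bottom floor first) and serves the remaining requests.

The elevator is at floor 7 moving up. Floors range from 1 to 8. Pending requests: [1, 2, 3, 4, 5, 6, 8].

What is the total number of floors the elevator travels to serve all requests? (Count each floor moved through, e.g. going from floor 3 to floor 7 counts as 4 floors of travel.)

Answer: 8

Derivation:
Start at floor 7 moving up, LOOK stop order: [8, 6, 5, 4, 3, 2, 1]
  7 → 8: |8-7| = 1, total = 1
  8 → 6: |6-8| = 2, total = 3
  6 → 5: |5-6| = 1, total = 4
  5 → 4: |4-5| = 1, total = 5
  4 → 3: |3-4| = 1, total = 6
  3 → 2: |2-3| = 1, total = 7
  2 → 1: |1-2| = 1, total = 8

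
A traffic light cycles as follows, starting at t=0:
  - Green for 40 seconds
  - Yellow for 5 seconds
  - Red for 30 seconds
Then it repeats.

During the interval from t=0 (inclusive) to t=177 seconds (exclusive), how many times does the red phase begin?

Cycle = 40+5+30 = 75s
red phase starts at t = k*75 + 45 for k=0,1,2,...
Need k*75+45 < 177 → k < 1.760
k ∈ {0, ..., 1} → 2 starts

Answer: 2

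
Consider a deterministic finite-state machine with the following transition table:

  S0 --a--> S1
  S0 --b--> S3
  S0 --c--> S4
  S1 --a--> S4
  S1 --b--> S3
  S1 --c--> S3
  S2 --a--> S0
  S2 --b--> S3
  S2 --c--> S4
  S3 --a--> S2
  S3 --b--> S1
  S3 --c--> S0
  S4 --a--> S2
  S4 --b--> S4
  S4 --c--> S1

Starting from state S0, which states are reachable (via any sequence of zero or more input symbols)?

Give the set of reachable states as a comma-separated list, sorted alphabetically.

BFS from S0:
  visit S0: S0--a-->S1 (new), S0--b-->S3 (new), S0--c-->S4 (new)
  visit S1: S1--a-->S4 (seen), S1--b-->S3 (seen), S1--c-->S3 (seen)
  visit S3: S3--a-->S2 (new), S3--b-->S1 (seen), S3--c-->S0 (seen)
  visit S4: S4--a-->S2 (seen), S4--b-->S4 (seen), S4--c-->S1 (seen)
  visit S2: S2--a-->S0 (seen), S2--b-->S3 (seen), S2--c-->S4 (seen)

Answer: S0, S1, S2, S3, S4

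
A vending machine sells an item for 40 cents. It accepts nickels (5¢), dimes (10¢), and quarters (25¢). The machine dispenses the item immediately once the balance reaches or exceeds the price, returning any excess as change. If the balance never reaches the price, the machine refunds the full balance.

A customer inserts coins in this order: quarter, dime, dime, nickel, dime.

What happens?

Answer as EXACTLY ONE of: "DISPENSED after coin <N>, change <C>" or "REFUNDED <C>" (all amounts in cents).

Answer: DISPENSED after coin 3, change 5

Derivation:
Price: 40¢
Coin 1 (quarter, 25¢): balance = 25¢
Coin 2 (dime, 10¢): balance = 35¢
Coin 3 (dime, 10¢): balance = 45¢
  → balance >= price → DISPENSE, change = 45 - 40 = 5¢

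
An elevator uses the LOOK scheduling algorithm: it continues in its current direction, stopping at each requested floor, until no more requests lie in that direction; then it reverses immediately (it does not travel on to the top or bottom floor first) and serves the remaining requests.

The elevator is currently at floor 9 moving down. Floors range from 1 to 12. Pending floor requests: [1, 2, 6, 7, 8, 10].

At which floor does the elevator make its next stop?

Answer: 8

Derivation:
Current floor: 9, direction: down
Requests above: [10]
Requests below: [1, 2, 6, 7, 8]
Moving down and requests lie below → nearest below is max([1, 2, 6, 7, 8]) = 8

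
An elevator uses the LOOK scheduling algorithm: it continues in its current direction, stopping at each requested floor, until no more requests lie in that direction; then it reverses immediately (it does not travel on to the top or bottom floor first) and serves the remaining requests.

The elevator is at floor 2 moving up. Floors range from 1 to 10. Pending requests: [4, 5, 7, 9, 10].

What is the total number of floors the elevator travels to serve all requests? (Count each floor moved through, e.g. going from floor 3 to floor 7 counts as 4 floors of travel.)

Start at floor 2 moving up, LOOK stop order: [4, 5, 7, 9, 10]
  2 → 4: |4-2| = 2, total = 2
  4 → 5: |5-4| = 1, total = 3
  5 → 7: |7-5| = 2, total = 5
  7 → 9: |9-7| = 2, total = 7
  9 → 10: |10-9| = 1, total = 8

Answer: 8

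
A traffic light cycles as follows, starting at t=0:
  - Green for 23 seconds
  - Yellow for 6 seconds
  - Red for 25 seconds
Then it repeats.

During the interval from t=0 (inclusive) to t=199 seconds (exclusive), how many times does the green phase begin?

Answer: 4

Derivation:
Cycle = 23+6+25 = 54s
green phase starts at t = k*54 + 0 for k=0,1,2,...
Need k*54+0 < 199 → k < 3.685
k ∈ {0, ..., 3} → 4 starts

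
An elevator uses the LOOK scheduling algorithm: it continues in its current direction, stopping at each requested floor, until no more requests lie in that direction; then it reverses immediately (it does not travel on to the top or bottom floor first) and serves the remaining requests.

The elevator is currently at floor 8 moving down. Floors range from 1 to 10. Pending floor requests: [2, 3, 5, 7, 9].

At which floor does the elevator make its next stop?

Current floor: 8, direction: down
Requests above: [9]
Requests below: [2, 3, 5, 7]
Moving down and requests lie below → nearest below is max([2, 3, 5, 7]) = 7

Answer: 7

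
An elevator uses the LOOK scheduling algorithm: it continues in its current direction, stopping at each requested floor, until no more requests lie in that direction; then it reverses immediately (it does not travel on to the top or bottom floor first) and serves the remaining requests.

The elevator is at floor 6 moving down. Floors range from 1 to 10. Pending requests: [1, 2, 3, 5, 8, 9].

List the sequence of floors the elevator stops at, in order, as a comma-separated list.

Answer: 5, 3, 2, 1, 8, 9

Derivation:
Current: 6, moving DOWN
Serve below first (descending): [5, 3, 2, 1]
Then reverse, serve above (ascending): [8, 9]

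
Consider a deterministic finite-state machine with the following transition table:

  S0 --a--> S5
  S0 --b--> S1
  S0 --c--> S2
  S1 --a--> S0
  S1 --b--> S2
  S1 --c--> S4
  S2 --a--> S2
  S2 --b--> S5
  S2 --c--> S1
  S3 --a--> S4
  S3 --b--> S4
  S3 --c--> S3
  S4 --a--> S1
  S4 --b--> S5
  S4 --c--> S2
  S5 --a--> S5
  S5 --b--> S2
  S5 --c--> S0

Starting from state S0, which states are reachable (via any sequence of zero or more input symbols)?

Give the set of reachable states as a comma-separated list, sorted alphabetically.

BFS from S0:
  visit S0: S0--a-->S5 (new), S0--b-->S1 (new), S0--c-->S2 (new)
  visit S5: S5--a-->S5 (seen), S5--b-->S2 (seen), S5--c-->S0 (seen)
  visit S1: S1--a-->S0 (seen), S1--b-->S2 (seen), S1--c-->S4 (new)
  visit S2: S2--a-->S2 (seen), S2--b-->S5 (seen), S2--c-->S1 (seen)
  visit S4: S4--a-->S1 (seen), S4--b-->S5 (seen), S4--c-->S2 (seen)

Answer: S0, S1, S2, S4, S5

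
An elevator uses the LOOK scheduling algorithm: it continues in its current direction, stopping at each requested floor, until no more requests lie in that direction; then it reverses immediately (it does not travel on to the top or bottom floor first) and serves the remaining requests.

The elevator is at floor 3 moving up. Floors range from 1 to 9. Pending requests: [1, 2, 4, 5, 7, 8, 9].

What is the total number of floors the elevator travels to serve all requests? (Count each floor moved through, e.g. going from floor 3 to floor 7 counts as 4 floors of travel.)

Answer: 14

Derivation:
Start at floor 3 moving up, LOOK stop order: [4, 5, 7, 8, 9, 2, 1]
  3 → 4: |4-3| = 1, total = 1
  4 → 5: |5-4| = 1, total = 2
  5 → 7: |7-5| = 2, total = 4
  7 → 8: |8-7| = 1, total = 5
  8 → 9: |9-8| = 1, total = 6
  9 → 2: |2-9| = 7, total = 13
  2 → 1: |1-2| = 1, total = 14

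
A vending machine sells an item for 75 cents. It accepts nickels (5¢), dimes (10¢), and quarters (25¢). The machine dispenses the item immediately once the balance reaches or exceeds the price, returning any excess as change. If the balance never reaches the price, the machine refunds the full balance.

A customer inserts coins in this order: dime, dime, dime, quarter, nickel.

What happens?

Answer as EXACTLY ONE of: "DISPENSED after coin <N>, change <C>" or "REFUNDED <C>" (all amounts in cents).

Answer: REFUNDED 60

Derivation:
Price: 75¢
Coin 1 (dime, 10¢): balance = 10¢
Coin 2 (dime, 10¢): balance = 20¢
Coin 3 (dime, 10¢): balance = 30¢
Coin 4 (quarter, 25¢): balance = 55¢
Coin 5 (nickel, 5¢): balance = 60¢
All coins inserted, balance 60¢ < price 75¢ → REFUND 60¢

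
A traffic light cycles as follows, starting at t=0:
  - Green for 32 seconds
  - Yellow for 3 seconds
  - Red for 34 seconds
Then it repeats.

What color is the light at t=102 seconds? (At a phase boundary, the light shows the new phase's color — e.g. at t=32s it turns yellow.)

Answer: yellow

Derivation:
Cycle length = 32 + 3 + 34 = 69s
t = 102, phase_t = 102 mod 69 = 33
32 <= 33 < 35 (yellow end) → YELLOW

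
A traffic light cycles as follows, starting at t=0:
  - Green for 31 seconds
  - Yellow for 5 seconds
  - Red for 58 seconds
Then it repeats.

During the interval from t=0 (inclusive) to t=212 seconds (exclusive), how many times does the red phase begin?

Cycle = 31+5+58 = 94s
red phase starts at t = k*94 + 36 for k=0,1,2,...
Need k*94+36 < 212 → k < 1.872
k ∈ {0, ..., 1} → 2 starts

Answer: 2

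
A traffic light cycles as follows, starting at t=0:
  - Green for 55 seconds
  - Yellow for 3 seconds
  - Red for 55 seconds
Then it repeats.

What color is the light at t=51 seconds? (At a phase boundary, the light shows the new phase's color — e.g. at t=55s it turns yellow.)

Answer: green

Derivation:
Cycle length = 55 + 3 + 55 = 113s
t = 51, phase_t = 51 mod 113 = 51
51 < 55 (green end) → GREEN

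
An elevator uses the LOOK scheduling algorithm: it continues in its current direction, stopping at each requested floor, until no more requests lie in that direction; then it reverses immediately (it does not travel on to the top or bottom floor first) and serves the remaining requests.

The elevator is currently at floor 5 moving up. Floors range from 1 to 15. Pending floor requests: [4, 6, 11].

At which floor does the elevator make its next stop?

Current floor: 5, direction: up
Requests above: [6, 11]
Requests below: [4]
Moving up and requests lie above → nearest above is min([6, 11]) = 6

Answer: 6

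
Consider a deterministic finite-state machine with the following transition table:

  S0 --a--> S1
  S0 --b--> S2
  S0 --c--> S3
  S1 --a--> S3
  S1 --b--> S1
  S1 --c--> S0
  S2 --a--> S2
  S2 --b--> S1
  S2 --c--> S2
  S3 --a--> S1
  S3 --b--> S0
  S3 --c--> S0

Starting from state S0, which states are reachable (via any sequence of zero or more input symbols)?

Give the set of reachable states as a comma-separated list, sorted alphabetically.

Answer: S0, S1, S2, S3

Derivation:
BFS from S0:
  visit S0: S0--a-->S1 (new), S0--b-->S2 (new), S0--c-->S3 (new)
  visit S1: S1--a-->S3 (seen), S1--b-->S1 (seen), S1--c-->S0 (seen)
  visit S2: S2--a-->S2 (seen), S2--b-->S1 (seen), S2--c-->S2 (seen)
  visit S3: S3--a-->S1 (seen), S3--b-->S0 (seen), S3--c-->S0 (seen)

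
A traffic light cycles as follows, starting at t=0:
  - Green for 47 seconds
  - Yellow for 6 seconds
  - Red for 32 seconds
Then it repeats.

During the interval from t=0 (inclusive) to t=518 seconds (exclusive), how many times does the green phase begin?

Cycle = 47+6+32 = 85s
green phase starts at t = k*85 + 0 for k=0,1,2,...
Need k*85+0 < 518 → k < 6.094
k ∈ {0, ..., 6} → 7 starts

Answer: 7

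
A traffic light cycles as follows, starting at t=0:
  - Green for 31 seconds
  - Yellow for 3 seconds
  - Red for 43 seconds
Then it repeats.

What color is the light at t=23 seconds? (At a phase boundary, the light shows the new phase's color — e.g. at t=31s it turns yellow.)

Answer: green

Derivation:
Cycle length = 31 + 3 + 43 = 77s
t = 23, phase_t = 23 mod 77 = 23
23 < 31 (green end) → GREEN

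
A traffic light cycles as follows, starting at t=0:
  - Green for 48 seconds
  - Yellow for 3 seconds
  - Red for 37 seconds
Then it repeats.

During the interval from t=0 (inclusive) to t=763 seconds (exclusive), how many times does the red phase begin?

Answer: 9

Derivation:
Cycle = 48+3+37 = 88s
red phase starts at t = k*88 + 51 for k=0,1,2,...
Need k*88+51 < 763 → k < 8.091
k ∈ {0, ..., 8} → 9 starts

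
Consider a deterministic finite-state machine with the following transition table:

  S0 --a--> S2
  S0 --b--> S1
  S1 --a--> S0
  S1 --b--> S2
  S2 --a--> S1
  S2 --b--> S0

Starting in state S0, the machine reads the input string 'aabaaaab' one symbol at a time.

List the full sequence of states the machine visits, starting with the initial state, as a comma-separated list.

Answer: S0, S2, S1, S2, S1, S0, S2, S1, S2

Derivation:
Start: S0
  read 'a': S0 --a--> S2
  read 'a': S2 --a--> S1
  read 'b': S1 --b--> S2
  read 'a': S2 --a--> S1
  read 'a': S1 --a--> S0
  read 'a': S0 --a--> S2
  read 'a': S2 --a--> S1
  read 'b': S1 --b--> S2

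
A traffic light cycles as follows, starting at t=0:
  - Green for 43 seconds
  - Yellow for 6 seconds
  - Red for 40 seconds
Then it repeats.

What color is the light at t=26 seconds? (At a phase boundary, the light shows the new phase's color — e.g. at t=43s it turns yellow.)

Answer: green

Derivation:
Cycle length = 43 + 6 + 40 = 89s
t = 26, phase_t = 26 mod 89 = 26
26 < 43 (green end) → GREEN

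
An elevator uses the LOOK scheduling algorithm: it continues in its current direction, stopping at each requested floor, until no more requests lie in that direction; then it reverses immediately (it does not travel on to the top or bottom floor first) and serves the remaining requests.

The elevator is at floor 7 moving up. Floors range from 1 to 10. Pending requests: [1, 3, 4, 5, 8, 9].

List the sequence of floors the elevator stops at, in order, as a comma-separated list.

Current: 7, moving UP
Serve above first (ascending): [8, 9]
Then reverse, serve below (descending): [5, 4, 3, 1]

Answer: 8, 9, 5, 4, 3, 1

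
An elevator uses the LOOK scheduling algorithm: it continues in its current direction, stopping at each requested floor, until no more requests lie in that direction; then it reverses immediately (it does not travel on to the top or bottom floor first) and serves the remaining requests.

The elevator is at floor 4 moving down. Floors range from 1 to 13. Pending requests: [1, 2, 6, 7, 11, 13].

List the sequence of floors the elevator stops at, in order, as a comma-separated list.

Answer: 2, 1, 6, 7, 11, 13

Derivation:
Current: 4, moving DOWN
Serve below first (descending): [2, 1]
Then reverse, serve above (ascending): [6, 7, 11, 13]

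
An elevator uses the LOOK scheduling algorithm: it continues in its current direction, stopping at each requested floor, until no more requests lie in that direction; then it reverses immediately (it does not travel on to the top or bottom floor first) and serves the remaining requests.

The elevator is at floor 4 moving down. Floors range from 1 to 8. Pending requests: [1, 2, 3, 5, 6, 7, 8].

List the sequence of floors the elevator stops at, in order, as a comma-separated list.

Current: 4, moving DOWN
Serve below first (descending): [3, 2, 1]
Then reverse, serve above (ascending): [5, 6, 7, 8]

Answer: 3, 2, 1, 5, 6, 7, 8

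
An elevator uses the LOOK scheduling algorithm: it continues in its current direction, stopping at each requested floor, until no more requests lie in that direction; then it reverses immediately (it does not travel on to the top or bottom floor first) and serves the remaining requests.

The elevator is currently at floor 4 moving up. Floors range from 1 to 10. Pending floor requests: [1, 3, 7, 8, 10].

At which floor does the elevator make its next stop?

Current floor: 4, direction: up
Requests above: [7, 8, 10]
Requests below: [1, 3]
Moving up and requests lie above → nearest above is min([7, 8, 10]) = 7

Answer: 7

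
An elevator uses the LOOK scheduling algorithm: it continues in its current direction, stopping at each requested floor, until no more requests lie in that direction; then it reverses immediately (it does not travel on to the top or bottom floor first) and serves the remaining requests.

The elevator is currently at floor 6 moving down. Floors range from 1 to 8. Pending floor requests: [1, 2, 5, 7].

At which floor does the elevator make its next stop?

Answer: 5

Derivation:
Current floor: 6, direction: down
Requests above: [7]
Requests below: [1, 2, 5]
Moving down and requests lie below → nearest below is max([1, 2, 5]) = 5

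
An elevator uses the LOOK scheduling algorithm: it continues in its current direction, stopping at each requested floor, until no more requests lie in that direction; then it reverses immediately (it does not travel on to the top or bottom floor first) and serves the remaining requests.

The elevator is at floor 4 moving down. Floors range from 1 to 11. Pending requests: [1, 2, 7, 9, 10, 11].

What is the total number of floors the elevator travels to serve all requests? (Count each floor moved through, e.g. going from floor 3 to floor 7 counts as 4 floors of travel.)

Answer: 13

Derivation:
Start at floor 4 moving down, LOOK stop order: [2, 1, 7, 9, 10, 11]
  4 → 2: |2-4| = 2, total = 2
  2 → 1: |1-2| = 1, total = 3
  1 → 7: |7-1| = 6, total = 9
  7 → 9: |9-7| = 2, total = 11
  9 → 10: |10-9| = 1, total = 12
  10 → 11: |11-10| = 1, total = 13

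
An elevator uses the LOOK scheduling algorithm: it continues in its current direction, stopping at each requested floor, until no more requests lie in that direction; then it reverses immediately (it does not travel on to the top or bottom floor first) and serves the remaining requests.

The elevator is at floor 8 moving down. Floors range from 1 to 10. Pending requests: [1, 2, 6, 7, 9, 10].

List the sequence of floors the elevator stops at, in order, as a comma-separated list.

Answer: 7, 6, 2, 1, 9, 10

Derivation:
Current: 8, moving DOWN
Serve below first (descending): [7, 6, 2, 1]
Then reverse, serve above (ascending): [9, 10]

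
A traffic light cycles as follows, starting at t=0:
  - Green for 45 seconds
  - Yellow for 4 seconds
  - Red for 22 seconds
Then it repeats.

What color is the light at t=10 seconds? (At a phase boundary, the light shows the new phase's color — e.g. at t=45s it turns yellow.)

Cycle length = 45 + 4 + 22 = 71s
t = 10, phase_t = 10 mod 71 = 10
10 < 45 (green end) → GREEN

Answer: green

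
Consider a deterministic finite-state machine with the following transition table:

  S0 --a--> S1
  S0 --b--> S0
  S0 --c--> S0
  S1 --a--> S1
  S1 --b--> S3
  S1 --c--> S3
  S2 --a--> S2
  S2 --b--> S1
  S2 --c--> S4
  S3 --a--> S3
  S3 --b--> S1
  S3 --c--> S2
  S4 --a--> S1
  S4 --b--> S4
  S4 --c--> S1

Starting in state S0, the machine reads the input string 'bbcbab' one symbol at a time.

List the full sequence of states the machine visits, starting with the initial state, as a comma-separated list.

Answer: S0, S0, S0, S0, S0, S1, S3

Derivation:
Start: S0
  read 'b': S0 --b--> S0
  read 'b': S0 --b--> S0
  read 'c': S0 --c--> S0
  read 'b': S0 --b--> S0
  read 'a': S0 --a--> S1
  read 'b': S1 --b--> S3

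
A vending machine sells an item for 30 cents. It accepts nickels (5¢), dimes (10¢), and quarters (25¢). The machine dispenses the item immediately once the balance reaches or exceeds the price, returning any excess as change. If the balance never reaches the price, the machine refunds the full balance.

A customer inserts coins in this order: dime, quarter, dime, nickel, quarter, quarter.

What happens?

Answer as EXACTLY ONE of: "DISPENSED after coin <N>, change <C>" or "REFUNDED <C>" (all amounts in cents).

Price: 30¢
Coin 1 (dime, 10¢): balance = 10¢
Coin 2 (quarter, 25¢): balance = 35¢
  → balance >= price → DISPENSE, change = 35 - 30 = 5¢

Answer: DISPENSED after coin 2, change 5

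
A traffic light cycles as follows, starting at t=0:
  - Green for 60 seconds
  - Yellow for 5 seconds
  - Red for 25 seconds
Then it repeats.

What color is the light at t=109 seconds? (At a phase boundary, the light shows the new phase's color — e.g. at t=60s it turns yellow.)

Cycle length = 60 + 5 + 25 = 90s
t = 109, phase_t = 109 mod 90 = 19
19 < 60 (green end) → GREEN

Answer: green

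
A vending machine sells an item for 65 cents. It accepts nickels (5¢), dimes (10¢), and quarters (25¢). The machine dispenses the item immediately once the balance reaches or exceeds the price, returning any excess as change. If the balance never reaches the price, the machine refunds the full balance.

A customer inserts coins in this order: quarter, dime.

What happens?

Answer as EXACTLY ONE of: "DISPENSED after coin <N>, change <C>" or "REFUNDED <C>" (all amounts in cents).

Price: 65¢
Coin 1 (quarter, 25¢): balance = 25¢
Coin 2 (dime, 10¢): balance = 35¢
All coins inserted, balance 35¢ < price 65¢ → REFUND 35¢

Answer: REFUNDED 35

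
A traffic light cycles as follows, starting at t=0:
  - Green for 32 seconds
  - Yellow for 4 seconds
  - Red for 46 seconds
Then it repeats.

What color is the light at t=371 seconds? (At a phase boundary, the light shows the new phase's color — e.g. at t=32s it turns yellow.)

Cycle length = 32 + 4 + 46 = 82s
t = 371, phase_t = 371 mod 82 = 43
43 >= 36 → RED

Answer: red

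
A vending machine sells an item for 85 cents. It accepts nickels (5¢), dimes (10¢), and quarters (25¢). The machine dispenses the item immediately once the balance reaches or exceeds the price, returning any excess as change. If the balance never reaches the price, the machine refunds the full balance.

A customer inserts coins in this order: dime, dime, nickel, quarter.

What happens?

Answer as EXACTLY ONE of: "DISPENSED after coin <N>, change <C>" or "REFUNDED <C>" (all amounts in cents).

Price: 85¢
Coin 1 (dime, 10¢): balance = 10¢
Coin 2 (dime, 10¢): balance = 20¢
Coin 3 (nickel, 5¢): balance = 25¢
Coin 4 (quarter, 25¢): balance = 50¢
All coins inserted, balance 50¢ < price 85¢ → REFUND 50¢

Answer: REFUNDED 50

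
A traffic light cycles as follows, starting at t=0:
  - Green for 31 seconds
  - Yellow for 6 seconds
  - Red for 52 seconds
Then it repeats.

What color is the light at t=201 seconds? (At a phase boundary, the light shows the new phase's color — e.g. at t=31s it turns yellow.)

Answer: green

Derivation:
Cycle length = 31 + 6 + 52 = 89s
t = 201, phase_t = 201 mod 89 = 23
23 < 31 (green end) → GREEN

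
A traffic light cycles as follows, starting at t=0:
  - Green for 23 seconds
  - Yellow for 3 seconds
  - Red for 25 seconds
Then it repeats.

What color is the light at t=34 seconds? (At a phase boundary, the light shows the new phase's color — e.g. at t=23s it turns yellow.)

Cycle length = 23 + 3 + 25 = 51s
t = 34, phase_t = 34 mod 51 = 34
34 >= 26 → RED

Answer: red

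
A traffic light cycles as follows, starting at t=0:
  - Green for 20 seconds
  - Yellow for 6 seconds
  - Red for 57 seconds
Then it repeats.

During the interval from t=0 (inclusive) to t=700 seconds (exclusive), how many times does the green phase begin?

Cycle = 20+6+57 = 83s
green phase starts at t = k*83 + 0 for k=0,1,2,...
Need k*83+0 < 700 → k < 8.434
k ∈ {0, ..., 8} → 9 starts

Answer: 9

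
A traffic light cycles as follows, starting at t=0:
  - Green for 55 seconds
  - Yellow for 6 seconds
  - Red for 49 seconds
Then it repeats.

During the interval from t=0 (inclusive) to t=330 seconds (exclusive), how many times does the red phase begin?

Cycle = 55+6+49 = 110s
red phase starts at t = k*110 + 61 for k=0,1,2,...
Need k*110+61 < 330 → k < 2.445
k ∈ {0, ..., 2} → 3 starts

Answer: 3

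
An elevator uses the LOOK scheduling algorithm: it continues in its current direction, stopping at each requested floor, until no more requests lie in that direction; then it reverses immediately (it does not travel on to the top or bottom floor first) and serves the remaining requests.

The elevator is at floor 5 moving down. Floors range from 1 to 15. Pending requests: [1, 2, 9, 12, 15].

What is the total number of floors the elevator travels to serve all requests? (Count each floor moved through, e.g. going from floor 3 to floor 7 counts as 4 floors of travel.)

Answer: 18

Derivation:
Start at floor 5 moving down, LOOK stop order: [2, 1, 9, 12, 15]
  5 → 2: |2-5| = 3, total = 3
  2 → 1: |1-2| = 1, total = 4
  1 → 9: |9-1| = 8, total = 12
  9 → 12: |12-9| = 3, total = 15
  12 → 15: |15-12| = 3, total = 18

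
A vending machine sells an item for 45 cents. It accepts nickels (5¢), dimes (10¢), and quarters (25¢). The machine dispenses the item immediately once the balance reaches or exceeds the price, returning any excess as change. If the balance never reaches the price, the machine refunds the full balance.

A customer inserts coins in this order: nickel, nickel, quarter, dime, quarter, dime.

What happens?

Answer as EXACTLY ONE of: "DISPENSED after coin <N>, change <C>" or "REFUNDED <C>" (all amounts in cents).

Price: 45¢
Coin 1 (nickel, 5¢): balance = 5¢
Coin 2 (nickel, 5¢): balance = 10¢
Coin 3 (quarter, 25¢): balance = 35¢
Coin 4 (dime, 10¢): balance = 45¢
  → balance >= price → DISPENSE, change = 45 - 45 = 0¢

Answer: DISPENSED after coin 4, change 0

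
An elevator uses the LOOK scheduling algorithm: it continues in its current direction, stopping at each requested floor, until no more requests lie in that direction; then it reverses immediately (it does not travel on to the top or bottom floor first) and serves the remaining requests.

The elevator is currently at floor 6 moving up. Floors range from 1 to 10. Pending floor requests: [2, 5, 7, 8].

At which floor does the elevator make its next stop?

Answer: 7

Derivation:
Current floor: 6, direction: up
Requests above: [7, 8]
Requests below: [2, 5]
Moving up and requests lie above → nearest above is min([7, 8]) = 7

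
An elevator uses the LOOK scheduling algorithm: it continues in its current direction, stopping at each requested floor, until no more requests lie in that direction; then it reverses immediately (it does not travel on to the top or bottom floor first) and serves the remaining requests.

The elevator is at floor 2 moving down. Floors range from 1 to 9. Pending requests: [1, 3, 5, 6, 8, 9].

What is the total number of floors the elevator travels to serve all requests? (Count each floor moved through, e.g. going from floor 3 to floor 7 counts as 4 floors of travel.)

Start at floor 2 moving down, LOOK stop order: [1, 3, 5, 6, 8, 9]
  2 → 1: |1-2| = 1, total = 1
  1 → 3: |3-1| = 2, total = 3
  3 → 5: |5-3| = 2, total = 5
  5 → 6: |6-5| = 1, total = 6
  6 → 8: |8-6| = 2, total = 8
  8 → 9: |9-8| = 1, total = 9

Answer: 9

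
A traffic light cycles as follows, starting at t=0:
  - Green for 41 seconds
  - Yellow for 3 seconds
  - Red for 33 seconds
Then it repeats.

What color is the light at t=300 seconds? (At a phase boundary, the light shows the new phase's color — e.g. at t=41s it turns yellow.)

Answer: red

Derivation:
Cycle length = 41 + 3 + 33 = 77s
t = 300, phase_t = 300 mod 77 = 69
69 >= 44 → RED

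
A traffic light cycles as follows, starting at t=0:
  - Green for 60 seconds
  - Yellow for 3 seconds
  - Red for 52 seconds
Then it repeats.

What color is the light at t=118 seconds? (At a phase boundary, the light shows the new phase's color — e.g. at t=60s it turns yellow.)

Cycle length = 60 + 3 + 52 = 115s
t = 118, phase_t = 118 mod 115 = 3
3 < 60 (green end) → GREEN

Answer: green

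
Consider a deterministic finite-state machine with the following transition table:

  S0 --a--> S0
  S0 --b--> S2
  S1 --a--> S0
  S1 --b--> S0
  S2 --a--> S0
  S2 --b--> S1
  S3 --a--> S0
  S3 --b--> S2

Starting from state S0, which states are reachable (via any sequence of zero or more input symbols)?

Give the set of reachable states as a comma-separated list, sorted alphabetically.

Answer: S0, S1, S2

Derivation:
BFS from S0:
  visit S0: S0--a-->S0 (seen), S0--b-->S2 (new)
  visit S2: S2--a-->S0 (seen), S2--b-->S1 (new)
  visit S1: S1--a-->S0 (seen), S1--b-->S0 (seen)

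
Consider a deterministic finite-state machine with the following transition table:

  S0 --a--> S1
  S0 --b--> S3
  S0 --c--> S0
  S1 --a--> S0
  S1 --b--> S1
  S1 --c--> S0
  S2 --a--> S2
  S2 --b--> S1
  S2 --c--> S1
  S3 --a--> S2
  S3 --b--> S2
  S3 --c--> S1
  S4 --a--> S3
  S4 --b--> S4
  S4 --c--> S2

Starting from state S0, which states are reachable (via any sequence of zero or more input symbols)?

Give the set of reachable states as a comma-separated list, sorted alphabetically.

Answer: S0, S1, S2, S3

Derivation:
BFS from S0:
  visit S0: S0--a-->S1 (new), S0--b-->S3 (new), S0--c-->S0 (seen)
  visit S1: S1--a-->S0 (seen), S1--b-->S1 (seen), S1--c-->S0 (seen)
  visit S3: S3--a-->S2 (new), S3--b-->S2 (seen), S3--c-->S1 (seen)
  visit S2: S2--a-->S2 (seen), S2--b-->S1 (seen), S2--c-->S1 (seen)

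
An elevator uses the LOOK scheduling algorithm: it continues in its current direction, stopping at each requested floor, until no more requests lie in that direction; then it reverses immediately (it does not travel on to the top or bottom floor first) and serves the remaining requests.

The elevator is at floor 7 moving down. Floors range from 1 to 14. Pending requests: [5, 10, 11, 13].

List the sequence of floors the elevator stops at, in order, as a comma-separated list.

Answer: 5, 10, 11, 13

Derivation:
Current: 7, moving DOWN
Serve below first (descending): [5]
Then reverse, serve above (ascending): [10, 11, 13]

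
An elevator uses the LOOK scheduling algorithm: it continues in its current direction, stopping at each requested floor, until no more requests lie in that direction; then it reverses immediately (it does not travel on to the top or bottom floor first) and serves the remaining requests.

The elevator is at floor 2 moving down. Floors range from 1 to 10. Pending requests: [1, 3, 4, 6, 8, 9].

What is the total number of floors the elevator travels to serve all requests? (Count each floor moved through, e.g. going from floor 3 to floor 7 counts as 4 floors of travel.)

Answer: 9

Derivation:
Start at floor 2 moving down, LOOK stop order: [1, 3, 4, 6, 8, 9]
  2 → 1: |1-2| = 1, total = 1
  1 → 3: |3-1| = 2, total = 3
  3 → 4: |4-3| = 1, total = 4
  4 → 6: |6-4| = 2, total = 6
  6 → 8: |8-6| = 2, total = 8
  8 → 9: |9-8| = 1, total = 9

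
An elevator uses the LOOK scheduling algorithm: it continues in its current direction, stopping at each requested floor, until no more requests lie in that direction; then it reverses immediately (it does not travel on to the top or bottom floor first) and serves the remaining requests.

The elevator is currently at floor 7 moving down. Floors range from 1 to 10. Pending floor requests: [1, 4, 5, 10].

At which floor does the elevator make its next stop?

Current floor: 7, direction: down
Requests above: [10]
Requests below: [1, 4, 5]
Moving down and requests lie below → nearest below is max([1, 4, 5]) = 5

Answer: 5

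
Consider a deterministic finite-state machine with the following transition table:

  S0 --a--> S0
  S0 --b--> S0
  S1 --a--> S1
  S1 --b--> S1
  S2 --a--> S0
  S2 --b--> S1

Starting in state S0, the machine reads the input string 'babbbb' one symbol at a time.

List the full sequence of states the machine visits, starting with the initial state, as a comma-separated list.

Start: S0
  read 'b': S0 --b--> S0
  read 'a': S0 --a--> S0
  read 'b': S0 --b--> S0
  read 'b': S0 --b--> S0
  read 'b': S0 --b--> S0
  read 'b': S0 --b--> S0

Answer: S0, S0, S0, S0, S0, S0, S0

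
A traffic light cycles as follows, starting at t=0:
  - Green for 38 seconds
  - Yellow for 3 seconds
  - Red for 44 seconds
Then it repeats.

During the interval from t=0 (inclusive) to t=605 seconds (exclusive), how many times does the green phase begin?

Answer: 8

Derivation:
Cycle = 38+3+44 = 85s
green phase starts at t = k*85 + 0 for k=0,1,2,...
Need k*85+0 < 605 → k < 7.118
k ∈ {0, ..., 7} → 8 starts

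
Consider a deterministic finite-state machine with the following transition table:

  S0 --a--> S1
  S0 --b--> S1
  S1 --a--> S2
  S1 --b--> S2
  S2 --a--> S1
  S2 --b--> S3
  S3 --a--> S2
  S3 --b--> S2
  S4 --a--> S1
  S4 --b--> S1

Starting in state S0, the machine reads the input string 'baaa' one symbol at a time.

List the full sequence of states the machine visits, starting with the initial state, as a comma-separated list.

Start: S0
  read 'b': S0 --b--> S1
  read 'a': S1 --a--> S2
  read 'a': S2 --a--> S1
  read 'a': S1 --a--> S2

Answer: S0, S1, S2, S1, S2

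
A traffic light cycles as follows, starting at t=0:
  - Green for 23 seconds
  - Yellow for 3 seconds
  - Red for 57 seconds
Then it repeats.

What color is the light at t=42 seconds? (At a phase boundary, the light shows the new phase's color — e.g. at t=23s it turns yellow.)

Cycle length = 23 + 3 + 57 = 83s
t = 42, phase_t = 42 mod 83 = 42
42 >= 26 → RED

Answer: red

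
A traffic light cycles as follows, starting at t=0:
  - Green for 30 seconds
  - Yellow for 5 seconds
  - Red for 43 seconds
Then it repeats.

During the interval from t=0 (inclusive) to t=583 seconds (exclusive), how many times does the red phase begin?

Cycle = 30+5+43 = 78s
red phase starts at t = k*78 + 35 for k=0,1,2,...
Need k*78+35 < 583 → k < 7.026
k ∈ {0, ..., 7} → 8 starts

Answer: 8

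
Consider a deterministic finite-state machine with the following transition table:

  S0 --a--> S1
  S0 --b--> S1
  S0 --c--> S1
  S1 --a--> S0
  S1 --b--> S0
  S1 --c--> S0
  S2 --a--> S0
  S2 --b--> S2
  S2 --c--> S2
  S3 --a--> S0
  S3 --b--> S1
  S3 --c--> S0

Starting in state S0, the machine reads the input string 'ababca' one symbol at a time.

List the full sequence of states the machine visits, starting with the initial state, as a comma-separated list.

Answer: S0, S1, S0, S1, S0, S1, S0

Derivation:
Start: S0
  read 'a': S0 --a--> S1
  read 'b': S1 --b--> S0
  read 'a': S0 --a--> S1
  read 'b': S1 --b--> S0
  read 'c': S0 --c--> S1
  read 'a': S1 --a--> S0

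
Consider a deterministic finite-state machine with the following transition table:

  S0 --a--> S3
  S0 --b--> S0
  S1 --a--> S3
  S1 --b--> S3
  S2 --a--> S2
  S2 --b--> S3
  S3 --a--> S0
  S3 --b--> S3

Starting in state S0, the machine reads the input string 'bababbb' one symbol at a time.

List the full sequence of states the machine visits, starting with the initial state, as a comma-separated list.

Answer: S0, S0, S3, S3, S0, S0, S0, S0

Derivation:
Start: S0
  read 'b': S0 --b--> S0
  read 'a': S0 --a--> S3
  read 'b': S3 --b--> S3
  read 'a': S3 --a--> S0
  read 'b': S0 --b--> S0
  read 'b': S0 --b--> S0
  read 'b': S0 --b--> S0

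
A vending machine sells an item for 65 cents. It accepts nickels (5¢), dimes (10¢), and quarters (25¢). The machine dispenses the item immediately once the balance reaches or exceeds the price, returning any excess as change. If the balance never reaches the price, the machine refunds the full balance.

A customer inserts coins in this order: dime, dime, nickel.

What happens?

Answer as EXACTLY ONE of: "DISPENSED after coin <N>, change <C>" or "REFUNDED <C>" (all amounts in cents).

Price: 65¢
Coin 1 (dime, 10¢): balance = 10¢
Coin 2 (dime, 10¢): balance = 20¢
Coin 3 (nickel, 5¢): balance = 25¢
All coins inserted, balance 25¢ < price 65¢ → REFUND 25¢

Answer: REFUNDED 25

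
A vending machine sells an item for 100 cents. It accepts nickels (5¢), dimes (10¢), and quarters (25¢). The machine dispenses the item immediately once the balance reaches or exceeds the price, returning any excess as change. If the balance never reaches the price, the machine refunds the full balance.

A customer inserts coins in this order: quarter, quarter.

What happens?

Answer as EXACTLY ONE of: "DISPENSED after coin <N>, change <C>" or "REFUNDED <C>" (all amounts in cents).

Price: 100¢
Coin 1 (quarter, 25¢): balance = 25¢
Coin 2 (quarter, 25¢): balance = 50¢
All coins inserted, balance 50¢ < price 100¢ → REFUND 50¢

Answer: REFUNDED 50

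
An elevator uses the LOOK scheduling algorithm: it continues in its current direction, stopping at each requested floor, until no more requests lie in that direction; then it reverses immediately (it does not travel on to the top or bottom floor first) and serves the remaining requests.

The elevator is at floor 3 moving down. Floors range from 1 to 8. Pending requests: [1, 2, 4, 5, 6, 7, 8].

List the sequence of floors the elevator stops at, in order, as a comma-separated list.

Answer: 2, 1, 4, 5, 6, 7, 8

Derivation:
Current: 3, moving DOWN
Serve below first (descending): [2, 1]
Then reverse, serve above (ascending): [4, 5, 6, 7, 8]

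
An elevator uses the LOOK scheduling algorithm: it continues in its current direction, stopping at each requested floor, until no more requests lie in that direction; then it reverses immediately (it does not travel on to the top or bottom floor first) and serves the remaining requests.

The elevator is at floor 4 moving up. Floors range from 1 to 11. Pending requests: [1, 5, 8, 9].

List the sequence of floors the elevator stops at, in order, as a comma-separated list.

Answer: 5, 8, 9, 1

Derivation:
Current: 4, moving UP
Serve above first (ascending): [5, 8, 9]
Then reverse, serve below (descending): [1]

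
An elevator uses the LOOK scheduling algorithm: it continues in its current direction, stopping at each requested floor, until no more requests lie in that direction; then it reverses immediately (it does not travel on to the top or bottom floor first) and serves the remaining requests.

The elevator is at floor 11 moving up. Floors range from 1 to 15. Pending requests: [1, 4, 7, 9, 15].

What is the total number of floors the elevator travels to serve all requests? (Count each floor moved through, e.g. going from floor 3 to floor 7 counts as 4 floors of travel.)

Answer: 18

Derivation:
Start at floor 11 moving up, LOOK stop order: [15, 9, 7, 4, 1]
  11 → 15: |15-11| = 4, total = 4
  15 → 9: |9-15| = 6, total = 10
  9 → 7: |7-9| = 2, total = 12
  7 → 4: |4-7| = 3, total = 15
  4 → 1: |1-4| = 3, total = 18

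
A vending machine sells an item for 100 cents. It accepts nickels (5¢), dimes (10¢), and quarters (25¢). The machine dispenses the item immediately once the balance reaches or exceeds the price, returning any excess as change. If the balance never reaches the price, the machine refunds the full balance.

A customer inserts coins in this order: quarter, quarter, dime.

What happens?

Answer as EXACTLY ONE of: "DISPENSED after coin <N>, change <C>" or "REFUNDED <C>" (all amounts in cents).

Answer: REFUNDED 60

Derivation:
Price: 100¢
Coin 1 (quarter, 25¢): balance = 25¢
Coin 2 (quarter, 25¢): balance = 50¢
Coin 3 (dime, 10¢): balance = 60¢
All coins inserted, balance 60¢ < price 100¢ → REFUND 60¢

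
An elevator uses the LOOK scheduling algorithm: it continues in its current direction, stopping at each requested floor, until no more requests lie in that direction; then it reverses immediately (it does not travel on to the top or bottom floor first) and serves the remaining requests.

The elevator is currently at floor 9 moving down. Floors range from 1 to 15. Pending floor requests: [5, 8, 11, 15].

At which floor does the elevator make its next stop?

Current floor: 9, direction: down
Requests above: [11, 15]
Requests below: [5, 8]
Moving down and requests lie below → nearest below is max([5, 8]) = 8

Answer: 8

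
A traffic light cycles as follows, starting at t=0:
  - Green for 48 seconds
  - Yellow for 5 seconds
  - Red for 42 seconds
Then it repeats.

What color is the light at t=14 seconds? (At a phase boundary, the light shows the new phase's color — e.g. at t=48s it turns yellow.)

Cycle length = 48 + 5 + 42 = 95s
t = 14, phase_t = 14 mod 95 = 14
14 < 48 (green end) → GREEN

Answer: green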